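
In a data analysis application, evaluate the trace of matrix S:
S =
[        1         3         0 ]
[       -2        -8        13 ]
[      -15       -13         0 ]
tr(S) = 1 - 8 + 0 = -7

The trace of a square matrix is the sum of its diagonal entries.
Diagonal entries of S: S[0][0] = 1, S[1][1] = -8, S[2][2] = 0.
tr(S) = 1 - 8 + 0 = -7.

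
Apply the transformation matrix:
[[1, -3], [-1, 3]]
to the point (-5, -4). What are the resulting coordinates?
(7, -7)

Matrix multiplication:
[[1, -3], [-1, 3]] × [-5, -4]ᵀ
= [1×-5 + -3×-4, -1×-5 + 3×-4]ᵀ
= [7.0000, -7.0000]ᵀ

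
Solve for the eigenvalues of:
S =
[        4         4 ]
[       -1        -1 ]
λ = 0, 3

Solve det(S - λI) = 0. For a 2×2 matrix the characteristic equation is λ² - (trace)λ + det = 0.
trace(S) = a + d = 4 - 1 = 3.
det(S) = a*d - b*c = (4)*(-1) - (4)*(-1) = -4 + 4 = 0.
Characteristic equation: λ² - (3)λ + (0) = 0.
Discriminant = (3)² - 4*(0) = 9 - 0 = 9.
λ = (3 ± √9) / 2 = (3 ± 3) / 2 = 0, 3.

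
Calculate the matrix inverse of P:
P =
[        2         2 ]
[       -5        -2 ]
det(P) = 6
P⁻¹ =
[     -1/3      -1/3 ]
[      5/6       1/3 ]

For a 2×2 matrix P = [[a, b], [c, d]] with det(P) ≠ 0, P⁻¹ = (1/det(P)) * [[d, -b], [-c, a]].
det(P) = (2)*(-2) - (2)*(-5) = -4 + 10 = 6.
P⁻¹ = (1/6) * [[-2, -2], [5, 2]].
Dividing each entry by 6 and reducing:
P⁻¹ =
[     -1/3      -1/3 ]
[      5/6       1/3 ]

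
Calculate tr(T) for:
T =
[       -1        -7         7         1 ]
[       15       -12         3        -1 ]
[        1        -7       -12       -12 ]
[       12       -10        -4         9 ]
tr(T) = -1 - 12 - 12 + 9 = -16

The trace of a square matrix is the sum of its diagonal entries.
Diagonal entries of T: T[0][0] = -1, T[1][1] = -12, T[2][2] = -12, T[3][3] = 9.
tr(T) = -1 - 12 - 12 + 9 = -16.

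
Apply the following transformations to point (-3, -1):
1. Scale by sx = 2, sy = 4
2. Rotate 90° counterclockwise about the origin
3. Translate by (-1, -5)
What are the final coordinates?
(3, -11)

Step 1: Scale → (-6, -4)
Step 2: Rotate 90° → (4, -6)
Step 3: Translate → (3, -11)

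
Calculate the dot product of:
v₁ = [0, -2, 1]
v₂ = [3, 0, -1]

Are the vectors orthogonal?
-1, No

The dot product is the sum of products of corresponding components.
v₁·v₂ = (0)*(3) + (-2)*(0) + (1)*(-1) = 0 + 0 - 1 = -1.
Two vectors are orthogonal iff their dot product is 0; here the dot product is -1, so the vectors are not orthogonal.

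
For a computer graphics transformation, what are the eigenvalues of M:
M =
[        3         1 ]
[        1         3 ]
λ = 2, 4

Solve det(M - λI) = 0. For a 2×2 matrix the characteristic equation is λ² - (trace)λ + det = 0.
trace(M) = a + d = 3 + 3 = 6.
det(M) = a*d - b*c = (3)*(3) - (1)*(1) = 9 - 1 = 8.
Characteristic equation: λ² - (6)λ + (8) = 0.
Discriminant = (6)² - 4*(8) = 36 - 32 = 4.
λ = (6 ± √4) / 2 = (6 ± 2) / 2 = 2, 4.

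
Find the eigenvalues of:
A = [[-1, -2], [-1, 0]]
λ = -2, 1

Solve det(A - λI) = 0. For a 2×2 matrix this is λ² - (trace)λ + det = 0.
trace(A) = -1 + 0 = -1.
det(A) = (-1)*(0) - (-2)*(-1) = 0 - 2 = -2.
Characteristic equation: λ² - (-1)λ + (-2) = 0.
Discriminant: (-1)² - 4*(-2) = 1 + 8 = 9.
Roots: λ = (-1 ± √9) / 2 = -2, 1.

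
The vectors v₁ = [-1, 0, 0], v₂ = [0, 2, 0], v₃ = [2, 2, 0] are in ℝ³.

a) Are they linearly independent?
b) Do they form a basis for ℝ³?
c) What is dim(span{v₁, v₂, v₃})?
Not independent, not a basis, dim(span) = 2

Check whether v₃ can be written as a linear combination of v₁ and v₂.
v₃ = (-2)·v₁ + (1)·v₂ = [2, 2, 0], so the three vectors are linearly dependent.
Thus they do not form a basis for ℝ³, and dim(span{v₁, v₂, v₃}) = 2 (spanned by v₁ and v₂).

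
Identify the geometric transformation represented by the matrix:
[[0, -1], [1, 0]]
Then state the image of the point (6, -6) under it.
rotation by 90° counterclockwise; image of (6, -6) is (6, 6)

This matches the form [[cos θ, -sin θ], [sin θ, cos θ]] of a rotation matrix; reading off cos θ and sin θ gives the angle.
The matrix [[0, -1], [1, 0]] represents: rotation by 90° counterclockwise.
Applying it to (6, -6): [0·6 + -1·-6, 1·6 + 0·-6] = (6, 6).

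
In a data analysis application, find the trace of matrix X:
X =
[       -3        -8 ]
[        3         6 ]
tr(X) = -3 + 6 = 3

The trace of a square matrix is the sum of its diagonal entries.
Diagonal entries of X: X[0][0] = -3, X[1][1] = 6.
tr(X) = -3 + 6 = 3.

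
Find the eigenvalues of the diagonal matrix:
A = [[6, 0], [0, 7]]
λ₁ = 6, λ₂ = 7

The characteristic polynomial of A is det(A - λI) = (6 - λ)(7 - λ) = 0.
The roots are λ = 6 and λ = 7, so the eigenvalues are the diagonal entries.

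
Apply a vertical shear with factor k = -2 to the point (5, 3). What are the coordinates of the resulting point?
(5, -7)

Shear matrix for vertical shear with factor k = -2:
[[1, 0], [-2, 1]]
Result: (5, 3) → (5, -7)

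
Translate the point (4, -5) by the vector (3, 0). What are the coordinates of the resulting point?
(7, -5)

Translation by (3, 0):
x' = 4 + 3 = 7
y' = -5 + 0 = -5
Homogeneous matrix: [[1, 0, 3], [0, 1, 0], [0, 0, 1]]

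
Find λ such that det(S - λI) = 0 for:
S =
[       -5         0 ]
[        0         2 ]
λ = -5, 2

Solve det(S - λI) = 0. For a 2×2 matrix the characteristic equation is λ² - (trace)λ + det = 0.
trace(S) = a + d = -5 + 2 = -3.
det(S) = a*d - b*c = (-5)*(2) - (0)*(0) = -10 - 0 = -10.
Characteristic equation: λ² - (-3)λ + (-10) = 0.
Discriminant = (-3)² - 4*(-10) = 9 + 40 = 49.
λ = (-3 ± √49) / 2 = (-3 ± 7) / 2 = -5, 2.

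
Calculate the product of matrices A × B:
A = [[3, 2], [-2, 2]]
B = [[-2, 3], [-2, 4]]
[[-10, 17], [0, 2]]

Matrix multiplication:
C[0][0] = 3×-2 + 2×-2 = -10
C[0][1] = 3×3 + 2×4 = 17
C[1][0] = -2×-2 + 2×-2 = 0
C[1][1] = -2×3 + 2×4 = 2
Result: [[-10, 17], [0, 2]]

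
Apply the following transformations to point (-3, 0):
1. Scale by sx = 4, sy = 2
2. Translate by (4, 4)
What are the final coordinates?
(-8, 4)

Step 1: Scale (-3, 0) by (sx, sy) = (4, 2) → (-12, 0)
Step 2: Translate by (4, 4) → (-8, 4)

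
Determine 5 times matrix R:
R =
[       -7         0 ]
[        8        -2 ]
5R =
[      -35         0 ]
[       40       -10 ]

Scalar multiplication is elementwise: (5R)[i][j] = 5 * R[i][j].
  (5R)[0][0] = 5 * (-7) = -35
  (5R)[0][1] = 5 * (0) = 0
  (5R)[1][0] = 5 * (8) = 40
  (5R)[1][1] = 5 * (-2) = -10
5R =
[      -35         0 ]
[       40       -10 ]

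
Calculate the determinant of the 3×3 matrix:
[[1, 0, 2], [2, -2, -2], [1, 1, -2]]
14

Expansion along first row:
det = 1·det([[-2,-2],[1,-2]]) - 0·det([[2,-2],[1,-2]]) + 2·det([[2,-2],[1,1]])
    = 1·(-2·-2 - -2·1) - 0·(2·-2 - -2·1) + 2·(2·1 - -2·1)
    = 1·6 - 0·-2 + 2·4
    = 6 + 0 + 8 = 14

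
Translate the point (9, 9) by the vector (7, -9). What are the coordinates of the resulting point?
(16, 0)

Translation by (7, -9):
x' = 9 + 7 = 16
y' = 9 + -9 = 0
Homogeneous matrix: [[1, 0, 7], [0, 1, -9], [0, 0, 1]]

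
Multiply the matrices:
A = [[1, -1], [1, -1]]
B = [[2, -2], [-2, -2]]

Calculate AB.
[[4, 0], [4, 0]]

Each entry (i,j) of AB = sum over k of A[i][k]*B[k][j].
(AB)[0][0] = (1)*(2) + (-1)*(-2) = 4
(AB)[0][1] = (1)*(-2) + (-1)*(-2) = 0
(AB)[1][0] = (1)*(2) + (-1)*(-2) = 4
(AB)[1][1] = (1)*(-2) + (-1)*(-2) = 0
AB = [[4, 0], [4, 0]]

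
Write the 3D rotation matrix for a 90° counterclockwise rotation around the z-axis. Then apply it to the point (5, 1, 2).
R = [[0, -1, 0], [1, 0, 0], [0, 0, 1]]; R·(5, 1, 2) = (-1, 5, 2)

Rotation matrix for 90° around z-axis:
cos(90°) = 0, sin(90°) = 1
R = [[0, -1, 0], [1, 0, 0], [0, 0, 1]]
Apply to (5, 1, 2): R·[5, 1, 2]ᵀ = (-1, 5, 2)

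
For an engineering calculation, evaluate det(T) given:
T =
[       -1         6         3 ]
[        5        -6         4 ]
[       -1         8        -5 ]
det(T) = 230

Expand along row 0 (cofactor expansion): det(T) = a*(e*i - f*h) - b*(d*i - f*g) + c*(d*h - e*g), where the 3×3 is [[a, b, c], [d, e, f], [g, h, i]].
Minor M_00 = (-6)*(-5) - (4)*(8) = 30 - 32 = -2.
Minor M_01 = (5)*(-5) - (4)*(-1) = -25 + 4 = -21.
Minor M_02 = (5)*(8) - (-6)*(-1) = 40 - 6 = 34.
det(T) = (-1)*(-2) - (6)*(-21) + (3)*(34) = 2 + 126 + 102 = 230.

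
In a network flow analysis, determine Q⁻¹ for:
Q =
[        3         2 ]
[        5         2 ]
det(Q) = -4
Q⁻¹ =
[     -1/2       1/2 ]
[      5/4      -3/4 ]

For a 2×2 matrix Q = [[a, b], [c, d]] with det(Q) ≠ 0, Q⁻¹ = (1/det(Q)) * [[d, -b], [-c, a]].
det(Q) = (3)*(2) - (2)*(5) = 6 - 10 = -4.
Q⁻¹ = (1/-4) * [[2, -2], [-5, 3]].
Dividing each entry by -4 and reducing:
Q⁻¹ =
[     -1/2       1/2 ]
[      5/4      -3/4 ]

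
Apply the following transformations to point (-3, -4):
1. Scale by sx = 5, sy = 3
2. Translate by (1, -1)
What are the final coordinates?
(-14, -13)

Step 1: Scale (-3, -4) by (sx, sy) = (5, 3) → (-15, -12)
Step 2: Translate by (1, -1) → (-14, -13)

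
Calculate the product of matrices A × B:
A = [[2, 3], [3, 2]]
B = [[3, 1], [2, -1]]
[[12, -1], [13, 1]]

Matrix multiplication:
C[0][0] = 2×3 + 3×2 = 12
C[0][1] = 2×1 + 3×-1 = -1
C[1][0] = 3×3 + 2×2 = 13
C[1][1] = 3×1 + 2×-1 = 1
Result: [[12, -1], [13, 1]]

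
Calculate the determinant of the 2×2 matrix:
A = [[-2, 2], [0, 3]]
-6

For A = [[a, b], [c, d]], det(A) = a*d - b*c.
det(A) = (-2)*(3) - (2)*(0) = -6 - 0 = -6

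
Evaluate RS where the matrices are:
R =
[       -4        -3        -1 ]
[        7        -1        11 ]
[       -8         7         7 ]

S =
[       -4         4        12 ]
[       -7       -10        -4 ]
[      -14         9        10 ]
RS =
[       51         5       -46 ]
[     -175       137       198 ]
[     -115       -39       -54 ]

Matrix multiplication: (RS)[i][j] = sum over k of R[i][k] * S[k][j].
  (RS)[0][0] = (-4)*(-4) + (-3)*(-7) + (-1)*(-14) = 51
  (RS)[0][1] = (-4)*(4) + (-3)*(-10) + (-1)*(9) = 5
  (RS)[0][2] = (-4)*(12) + (-3)*(-4) + (-1)*(10) = -46
  (RS)[1][0] = (7)*(-4) + (-1)*(-7) + (11)*(-14) = -175
  (RS)[1][1] = (7)*(4) + (-1)*(-10) + (11)*(9) = 137
  (RS)[1][2] = (7)*(12) + (-1)*(-4) + (11)*(10) = 198
  (RS)[2][0] = (-8)*(-4) + (7)*(-7) + (7)*(-14) = -115
  (RS)[2][1] = (-8)*(4) + (7)*(-10) + (7)*(9) = -39
  (RS)[2][2] = (-8)*(12) + (7)*(-4) + (7)*(10) = -54
RS =
[       51         5       -46 ]
[     -175       137       198 ]
[     -115       -39       -54 ]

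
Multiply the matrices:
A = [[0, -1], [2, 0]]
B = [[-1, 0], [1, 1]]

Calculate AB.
[[-1, -1], [-2, 0]]

Each entry (i,j) of AB = sum over k of A[i][k]*B[k][j].
(AB)[0][0] = (0)*(-1) + (-1)*(1) = -1
(AB)[0][1] = (0)*(0) + (-1)*(1) = -1
(AB)[1][0] = (2)*(-1) + (0)*(1) = -2
(AB)[1][1] = (2)*(0) + (0)*(1) = 0
AB = [[-1, -1], [-2, 0]]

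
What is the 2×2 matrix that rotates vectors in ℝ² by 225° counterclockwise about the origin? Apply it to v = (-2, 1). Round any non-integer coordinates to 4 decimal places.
R = [[-√2/2, √2/2], [-√2/2, -√2/2]]; R·v = (2.1213, 0.7071)

A counterclockwise rotation by angle θ in ℝ² has matrix R(θ) = [[cos θ, -sin θ], [sin θ, cos θ]].
For θ = 225°: cos θ = -√2/2, sin θ = -√2/2.
R(225°) = [[-√2/2, √2/2], [-√2/2, -√2/2]].
R·v = [-√2/2·-2 + (√2/2)·1, -√2/2·-2 + -√2/2·1] = (2.1213, 0.7071).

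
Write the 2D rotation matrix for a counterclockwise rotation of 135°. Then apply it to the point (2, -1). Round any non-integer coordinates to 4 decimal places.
R = [[-√2/2, -√2/2], [√2/2, -√2/2]]; R·(2, -1) = (-0.7071, 2.1213)

Rotation matrix formula: R(θ) = [[cos θ, -sin θ], [sin θ, cos θ]]
For θ = 135°:
cos(135°) = -√2/2
sin(135°) = √2/2
R = [[-√2/2, -√2/2], [√2/2, -√2/2]]
Apply to (2, -1): [-√2/2·2 + (-√2/2)·-1, √2/2·2 + -√2/2·-1] = (-0.7071, 2.1213)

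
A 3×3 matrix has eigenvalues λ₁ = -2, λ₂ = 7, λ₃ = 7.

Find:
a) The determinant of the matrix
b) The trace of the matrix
det = -98, trace = 12

Two standard eigenvalue identities:
- det(A) equals the product of the eigenvalues (counted with multiplicity).
- trace(A) equals the sum of the eigenvalues.
det(A) = (-2)*(7)*(7) = -98.
trace(A) = -2 + 7 + 7 = 12.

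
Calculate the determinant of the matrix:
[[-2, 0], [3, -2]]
4

For a 2×2 matrix [[a, b], [c, d]], det = ad - bc
det = (-2)(-2) - (0)(3) = 4 - 0 = 4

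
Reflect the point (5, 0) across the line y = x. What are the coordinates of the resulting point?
(0, 5)

Reflection across line y = x: (5, 0) → (0, 5)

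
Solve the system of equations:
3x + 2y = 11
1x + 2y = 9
x = 1, y = 4

Use elimination (row reduction):
Equation 1: 3x + 2y = 11.
Equation 2: 1x + 2y = 9.
Multiply Eq1 by 1 and Eq2 by 3: 3x + 2y = 11;  3x + 6y = 27.
Subtract: (4)y = 16, so y = 4.
Back-substitute into Eq1: 3x + 2*(4) = 11, so x = 1.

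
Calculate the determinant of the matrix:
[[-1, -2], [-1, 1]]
-3

For a 2×2 matrix [[a, b], [c, d]], det = ad - bc
det = (-1)(1) - (-2)(-1) = -1 - 2 = -3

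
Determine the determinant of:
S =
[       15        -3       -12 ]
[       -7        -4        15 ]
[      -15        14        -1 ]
det(S) = -498

Expand along row 0 (cofactor expansion): det(S) = a*(e*i - f*h) - b*(d*i - f*g) + c*(d*h - e*g), where the 3×3 is [[a, b, c], [d, e, f], [g, h, i]].
Minor M_00 = (-4)*(-1) - (15)*(14) = 4 - 210 = -206.
Minor M_01 = (-7)*(-1) - (15)*(-15) = 7 + 225 = 232.
Minor M_02 = (-7)*(14) - (-4)*(-15) = -98 - 60 = -158.
det(S) = (15)*(-206) - (-3)*(232) + (-12)*(-158) = -3090 + 696 + 1896 = -498.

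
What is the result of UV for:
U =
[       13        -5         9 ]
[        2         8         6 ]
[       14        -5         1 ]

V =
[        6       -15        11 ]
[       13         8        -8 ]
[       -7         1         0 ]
UV =
[      -50      -226       183 ]
[       74        40       -42 ]
[       12      -249       194 ]

Matrix multiplication: (UV)[i][j] = sum over k of U[i][k] * V[k][j].
  (UV)[0][0] = (13)*(6) + (-5)*(13) + (9)*(-7) = -50
  (UV)[0][1] = (13)*(-15) + (-5)*(8) + (9)*(1) = -226
  (UV)[0][2] = (13)*(11) + (-5)*(-8) + (9)*(0) = 183
  (UV)[1][0] = (2)*(6) + (8)*(13) + (6)*(-7) = 74
  (UV)[1][1] = (2)*(-15) + (8)*(8) + (6)*(1) = 40
  (UV)[1][2] = (2)*(11) + (8)*(-8) + (6)*(0) = -42
  (UV)[2][0] = (14)*(6) + (-5)*(13) + (1)*(-7) = 12
  (UV)[2][1] = (14)*(-15) + (-5)*(8) + (1)*(1) = -249
  (UV)[2][2] = (14)*(11) + (-5)*(-8) + (1)*(0) = 194
UV =
[      -50      -226       183 ]
[       74        40       -42 ]
[       12      -249       194 ]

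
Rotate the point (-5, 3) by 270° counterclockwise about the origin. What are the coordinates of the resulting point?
(3, 5)

Rotation matrix R(θ) = [[cos θ, -sin θ], [sin θ, cos θ]]; for θ = 270°:
R = [[0, 1], [-1, 0]]
Result: R × [-5, 3]ᵀ = [0·-5 + (1)·3, -1·-5 + (0)·3]ᵀ = (3, 5)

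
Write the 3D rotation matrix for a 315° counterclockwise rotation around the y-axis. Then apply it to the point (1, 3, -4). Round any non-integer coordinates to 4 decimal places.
R = [[√2/2, 0, -√2/2], [0, 1, 0], [√2/2, 0, √2/2]]; R·(1, 3, -4) = (3.5355, 3.0000, -2.1213)

Rotation matrix for 315° around y-axis:
cos(315°) = √2/2, sin(315°) = -√2/2
R = [[√2/2, 0, -√2/2], [0, 1, 0], [√2/2, 0, √2/2]]
Apply to (1, 3, -4): R·[1, 3, -4]ᵀ = (3.5355, 3.0000, -2.1213)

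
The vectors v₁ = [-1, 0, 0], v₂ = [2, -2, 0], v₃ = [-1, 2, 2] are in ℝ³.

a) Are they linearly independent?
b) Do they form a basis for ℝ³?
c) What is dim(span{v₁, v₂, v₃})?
Yes independent, yes basis, dim = 3

Stack v₁, v₂, v₃ as rows of a 3×3 matrix.
[[-1, 0, 0]; [2, -2, 0]; [-1, 2, 2]] is already lower triangular with nonzero diagonal entries (-1, -2, 2), so its determinant is the product of the diagonal entries, det = (-1)·(-2)·(2) = 4 ≠ 0, and the rows are linearly independent.
Three linearly independent vectors in ℝ³ form a basis for ℝ³, so dim(span{v₁,v₂,v₃}) = 3.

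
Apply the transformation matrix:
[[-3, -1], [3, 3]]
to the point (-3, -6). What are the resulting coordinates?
(15, -27)

Matrix multiplication:
[[-3, -1], [3, 3]] × [-3, -6]ᵀ
= [-3×-3 + -1×-6, 3×-3 + 3×-6]ᵀ
= [15.0000, -27.0000]ᵀ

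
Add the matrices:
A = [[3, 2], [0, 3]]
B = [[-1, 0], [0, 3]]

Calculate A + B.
[[2, 2], [0, 6]]

Add corresponding elements:
(3)+(-1)=2
(2)+(0)=2
(0)+(0)=0
(3)+(3)=6
A + B = [[2, 2], [0, 6]]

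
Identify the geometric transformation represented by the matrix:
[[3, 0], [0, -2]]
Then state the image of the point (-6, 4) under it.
non-uniform scaling by (3, -2); image of (-6, 4) is (-18, -8)

This is diagonal with distinct entries, so it scales the x-axis by 3 and the y-axis by -2.
The matrix [[3, 0], [0, -2]] represents: non-uniform scaling by (3, -2).
Applying it to (-6, 4): [3·-6 + 0·4, 0·-6 + -2·4] = (-18, -8).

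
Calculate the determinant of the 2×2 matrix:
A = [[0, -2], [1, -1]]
2

For A = [[a, b], [c, d]], det(A) = a*d - b*c.
det(A) = (0)*(-1) - (-2)*(1) = 0 - -2 = 2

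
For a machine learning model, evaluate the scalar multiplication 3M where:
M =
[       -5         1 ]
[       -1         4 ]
3M =
[      -15         3 ]
[       -3        12 ]

Scalar multiplication is elementwise: (3M)[i][j] = 3 * M[i][j].
  (3M)[0][0] = 3 * (-5) = -15
  (3M)[0][1] = 3 * (1) = 3
  (3M)[1][0] = 3 * (-1) = -3
  (3M)[1][1] = 3 * (4) = 12
3M =
[      -15         3 ]
[       -3        12 ]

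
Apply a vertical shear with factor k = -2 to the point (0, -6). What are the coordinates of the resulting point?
(0, -6)

Shear matrix for vertical shear with factor k = -2:
[[1, 0], [-2, 1]]
Result: (0, -6) → (0, -6)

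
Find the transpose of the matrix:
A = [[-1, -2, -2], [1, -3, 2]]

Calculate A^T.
[[-1, 1], [-2, -3], [-2, 2]]

The transpose sends entry (i,j) to (j,i); rows become columns.
Row 0 of A: [-1, -2, -2] -> column 0 of A^T.
Row 1 of A: [1, -3, 2] -> column 1 of A^T.
A^T = [[-1, 1], [-2, -3], [-2, 2]]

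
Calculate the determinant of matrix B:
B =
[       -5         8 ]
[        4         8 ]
det(B) = -72

For a 2×2 matrix [[a, b], [c, d]], det = a*d - b*c.
det(B) = (-5)*(8) - (8)*(4) = -40 - 32 = -72.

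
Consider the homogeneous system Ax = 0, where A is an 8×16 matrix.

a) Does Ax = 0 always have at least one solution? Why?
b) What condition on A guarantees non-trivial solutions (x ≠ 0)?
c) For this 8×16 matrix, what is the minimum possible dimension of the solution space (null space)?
a) Yes, x = 0 is always a solution. b) When A has linearly dependent columns (rank < n). c) Minimum nullity = 8.

a) x = 0 satisfies A·0 = 0, so the zero vector is always a solution.
b) Non-trivial solutions exist iff the columns of A are linearly dependent, equivalently rank(A) < n (the number of columns).
c) By rank-nullity, rank(A) + nullity(A) = n = 16. Since A has only 8 rows, rank(A) ≤ 8, so nullity(A) ≥ 16 - 8 = 8.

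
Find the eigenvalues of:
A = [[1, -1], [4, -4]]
λ = -3, 0

Solve det(A - λI) = 0. For a 2×2 matrix this is λ² - (trace)λ + det = 0.
trace(A) = 1 - 4 = -3.
det(A) = (1)*(-4) - (-1)*(4) = -4 + 4 = 0.
Characteristic equation: λ² - (-3)λ + (0) = 0.
Discriminant: (-3)² - 4*(0) = 9 - 0 = 9.
Roots: λ = (-3 ± √9) / 2 = -3, 0.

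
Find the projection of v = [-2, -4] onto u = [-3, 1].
[-3/5, 1/5]

The projection of v onto u is proj_u(v) = ((v·u) / (u·u)) · u.
v·u = (-2)*(-3) + (-4)*(1) = 2.
u·u = (-3)*(-3) + (1)*(1) = 10.
coefficient = 2 / 10 = 1/5.
proj_u(v) = 1/5 · [-3, 1] = [-3/5, 1/5].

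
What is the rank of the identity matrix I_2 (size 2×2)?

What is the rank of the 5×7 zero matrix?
rank(I_2) = 2, rank(0) = 0

The identity I_2 has 2 columns that are the standard basis vectors e_1, …, e_2. These are linearly independent, so all 2 columns are pivots and rank(I_2) = 2.
The 5×7 zero matrix has every entry zero, so every row is the zero row and there are no pivots; rank(0) = 0.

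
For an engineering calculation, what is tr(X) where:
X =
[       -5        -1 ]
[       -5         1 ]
tr(X) = -5 + 1 = -4

The trace of a square matrix is the sum of its diagonal entries.
Diagonal entries of X: X[0][0] = -5, X[1][1] = 1.
tr(X) = -5 + 1 = -4.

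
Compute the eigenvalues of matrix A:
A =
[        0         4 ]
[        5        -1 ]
λ = -5, 4

Solve det(A - λI) = 0. For a 2×2 matrix the characteristic equation is λ² - (trace)λ + det = 0.
trace(A) = a + d = 0 - 1 = -1.
det(A) = a*d - b*c = (0)*(-1) - (4)*(5) = 0 - 20 = -20.
Characteristic equation: λ² - (-1)λ + (-20) = 0.
Discriminant = (-1)² - 4*(-20) = 1 + 80 = 81.
λ = (-1 ± √81) / 2 = (-1 ± 9) / 2 = -5, 4.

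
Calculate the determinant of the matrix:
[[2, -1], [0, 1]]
2

For a 2×2 matrix [[a, b], [c, d]], det = ad - bc
det = (2)(1) - (-1)(0) = 2 - 0 = 2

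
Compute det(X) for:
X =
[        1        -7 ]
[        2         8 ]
det(X) = 22

For a 2×2 matrix [[a, b], [c, d]], det = a*d - b*c.
det(X) = (1)*(8) - (-7)*(2) = 8 + 14 = 22.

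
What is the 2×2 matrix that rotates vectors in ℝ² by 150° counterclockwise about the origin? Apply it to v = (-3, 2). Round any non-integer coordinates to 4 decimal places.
R = [[-√3/2, -1/2], [1/2, -√3/2]]; R·v = (1.5981, -3.2321)

A counterclockwise rotation by angle θ in ℝ² has matrix R(θ) = [[cos θ, -sin θ], [sin θ, cos θ]].
For θ = 150°: cos θ = -√3/2, sin θ = 1/2.
R(150°) = [[-√3/2, -1/2], [1/2, -√3/2]].
R·v = [-√3/2·-3 + (-1/2)·2, 1/2·-3 + -√3/2·2] = (1.5981, -3.2321).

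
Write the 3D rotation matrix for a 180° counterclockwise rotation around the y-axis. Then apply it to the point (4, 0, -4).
R = [[-1, 0, 0], [0, 1, 0], [0, 0, -1]]; R·(4, 0, -4) = (-4, 0, 4)

Rotation matrix for 180° around y-axis:
cos(180°) = -1, sin(180°) = 0
R = [[-1, 0, 0], [0, 1, 0], [0, 0, -1]]
Apply to (4, 0, -4): R·[4, 0, -4]ᵀ = (-4, 0, 4)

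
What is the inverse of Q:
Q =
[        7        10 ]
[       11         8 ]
det(Q) = -54
Q⁻¹ =
[    -4/27      5/27 ]
[    11/54     -7/54 ]

For a 2×2 matrix Q = [[a, b], [c, d]] with det(Q) ≠ 0, Q⁻¹ = (1/det(Q)) * [[d, -b], [-c, a]].
det(Q) = (7)*(8) - (10)*(11) = 56 - 110 = -54.
Q⁻¹ = (1/-54) * [[8, -10], [-11, 7]].
Dividing each entry by -54 and reducing:
Q⁻¹ =
[    -4/27      5/27 ]
[    11/54     -7/54 ]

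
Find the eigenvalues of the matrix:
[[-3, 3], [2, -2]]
λ = -5 and λ = 0

Characteristic equation: det(A - λI) = 0
λ² - (trace)λ + (det) = 0
λ² - (-5)λ + (0) = 0
λ² + 5λ + 0 = 0
Solving: λ = -5, 0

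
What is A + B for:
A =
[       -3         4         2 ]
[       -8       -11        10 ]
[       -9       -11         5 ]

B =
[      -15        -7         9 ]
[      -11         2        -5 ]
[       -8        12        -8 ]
A + B =
[      -18        -3        11 ]
[      -19        -9         5 ]
[      -17         1        -3 ]

Matrix addition is elementwise: (A+B)[i][j] = A[i][j] + B[i][j].
  (A+B)[0][0] = (-3) + (-15) = -18
  (A+B)[0][1] = (4) + (-7) = -3
  (A+B)[0][2] = (2) + (9) = 11
  (A+B)[1][0] = (-8) + (-11) = -19
  (A+B)[1][1] = (-11) + (2) = -9
  (A+B)[1][2] = (10) + (-5) = 5
  (A+B)[2][0] = (-9) + (-8) = -17
  (A+B)[2][1] = (-11) + (12) = 1
  (A+B)[2][2] = (5) + (-8) = -3
A + B =
[      -18        -3        11 ]
[      -19        -9         5 ]
[      -17         1        -3 ]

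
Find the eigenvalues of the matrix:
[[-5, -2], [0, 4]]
λ = -5 and λ = 4

Characteristic equation: det(A - λI) = 0
λ² - (trace)λ + (det) = 0
λ² - (-1)λ + (-20) = 0
λ² + 1λ - 20 = 0
Solving: λ = -5, 4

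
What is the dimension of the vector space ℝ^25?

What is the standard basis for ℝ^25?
Dimension = 25; standard basis = {e_1, e_2, e_3, …, e_25}

ℝ^25 is the space of 25-tuples of real numbers; its dimension is 25.
The standard basis consists of 25 vectors: e_1, e_2, e_3, …, e_25, where e_i is the vector with 1 in position i and 0 elsewhere.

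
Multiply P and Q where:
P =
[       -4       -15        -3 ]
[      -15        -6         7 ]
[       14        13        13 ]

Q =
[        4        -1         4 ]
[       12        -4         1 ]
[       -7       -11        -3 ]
PQ =
[     -175        97       -22 ]
[     -181       -38       -87 ]
[      121      -209        30 ]

Matrix multiplication: (PQ)[i][j] = sum over k of P[i][k] * Q[k][j].
  (PQ)[0][0] = (-4)*(4) + (-15)*(12) + (-3)*(-7) = -175
  (PQ)[0][1] = (-4)*(-1) + (-15)*(-4) + (-3)*(-11) = 97
  (PQ)[0][2] = (-4)*(4) + (-15)*(1) + (-3)*(-3) = -22
  (PQ)[1][0] = (-15)*(4) + (-6)*(12) + (7)*(-7) = -181
  (PQ)[1][1] = (-15)*(-1) + (-6)*(-4) + (7)*(-11) = -38
  (PQ)[1][2] = (-15)*(4) + (-6)*(1) + (7)*(-3) = -87
  (PQ)[2][0] = (14)*(4) + (13)*(12) + (13)*(-7) = 121
  (PQ)[2][1] = (14)*(-1) + (13)*(-4) + (13)*(-11) = -209
  (PQ)[2][2] = (14)*(4) + (13)*(1) + (13)*(-3) = 30
PQ =
[     -175        97       -22 ]
[     -181       -38       -87 ]
[      121      -209        30 ]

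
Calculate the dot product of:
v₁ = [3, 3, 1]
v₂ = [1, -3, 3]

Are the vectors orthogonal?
-3, No

The dot product is the sum of products of corresponding components.
v₁·v₂ = (3)*(1) + (3)*(-3) + (1)*(3) = 3 - 9 + 3 = -3.
Two vectors are orthogonal iff their dot product is 0; here the dot product is -3, so the vectors are not orthogonal.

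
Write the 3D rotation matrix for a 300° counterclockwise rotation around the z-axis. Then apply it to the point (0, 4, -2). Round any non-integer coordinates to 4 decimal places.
R = [[1/2, √3/2, 0], [-√3/2, 1/2, 0], [0, 0, 1]]; R·(0, 4, -2) = (3.4641, 2.0000, -2.0000)

Rotation matrix for 300° around z-axis:
cos(300°) = 1/2, sin(300°) = -√3/2
R = [[1/2, √3/2, 0], [-√3/2, 1/2, 0], [0, 0, 1]]
Apply to (0, 4, -2): R·[0, 4, -2]ᵀ = (3.4641, 2.0000, -2.0000)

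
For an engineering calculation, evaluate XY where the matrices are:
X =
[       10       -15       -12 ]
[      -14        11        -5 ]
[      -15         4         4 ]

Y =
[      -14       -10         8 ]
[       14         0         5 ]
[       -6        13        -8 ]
XY =
[     -278      -256       101 ]
[      380        75       -17 ]
[      242       202      -132 ]

Matrix multiplication: (XY)[i][j] = sum over k of X[i][k] * Y[k][j].
  (XY)[0][0] = (10)*(-14) + (-15)*(14) + (-12)*(-6) = -278
  (XY)[0][1] = (10)*(-10) + (-15)*(0) + (-12)*(13) = -256
  (XY)[0][2] = (10)*(8) + (-15)*(5) + (-12)*(-8) = 101
  (XY)[1][0] = (-14)*(-14) + (11)*(14) + (-5)*(-6) = 380
  (XY)[1][1] = (-14)*(-10) + (11)*(0) + (-5)*(13) = 75
  (XY)[1][2] = (-14)*(8) + (11)*(5) + (-5)*(-8) = -17
  (XY)[2][0] = (-15)*(-14) + (4)*(14) + (4)*(-6) = 242
  (XY)[2][1] = (-15)*(-10) + (4)*(0) + (4)*(13) = 202
  (XY)[2][2] = (-15)*(8) + (4)*(5) + (4)*(-8) = -132
XY =
[     -278      -256       101 ]
[      380        75       -17 ]
[      242       202      -132 ]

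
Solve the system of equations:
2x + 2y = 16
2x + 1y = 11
x = 3, y = 5

Use elimination (row reduction):
Equation 1: 2x + 2y = 16.
Equation 2: 2x + 1y = 11.
Multiply Eq1 by 2 and Eq2 by 2: 4x + 4y = 32;  4x + 2y = 22.
Subtract: (-2)y = -10, so y = 5.
Back-substitute into Eq1: 2x + 2*(5) = 16, so x = 3.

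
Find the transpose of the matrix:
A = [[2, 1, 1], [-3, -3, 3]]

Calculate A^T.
[[2, -3], [1, -3], [1, 3]]

The transpose sends entry (i,j) to (j,i); rows become columns.
Row 0 of A: [2, 1, 1] -> column 0 of A^T.
Row 1 of A: [-3, -3, 3] -> column 1 of A^T.
A^T = [[2, -3], [1, -3], [1, 3]]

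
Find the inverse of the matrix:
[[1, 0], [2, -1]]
[[1, 0], [2, -1]]

For [[a,b],[c,d]], inverse = (1/det)·[[d,-b],[-c,a]]
det = 1·-1 - 0·2 = -1
Inverse = (1/-1)·[[-1, 0], [-2, 1]]
        = [[1, 0], [2, -1]]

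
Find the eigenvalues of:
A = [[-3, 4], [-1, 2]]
λ = -2, 1

Solve det(A - λI) = 0. For a 2×2 matrix this is λ² - (trace)λ + det = 0.
trace(A) = -3 + 2 = -1.
det(A) = (-3)*(2) - (4)*(-1) = -6 + 4 = -2.
Characteristic equation: λ² - (-1)λ + (-2) = 0.
Discriminant: (-1)² - 4*(-2) = 1 + 8 = 9.
Roots: λ = (-1 ± √9) / 2 = -2, 1.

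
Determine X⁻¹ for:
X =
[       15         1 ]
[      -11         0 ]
det(X) = 11
X⁻¹ =
[        0     -1/11 ]
[        1     15/11 ]

For a 2×2 matrix X = [[a, b], [c, d]] with det(X) ≠ 0, X⁻¹ = (1/det(X)) * [[d, -b], [-c, a]].
det(X) = (15)*(0) - (1)*(-11) = 0 + 11 = 11.
X⁻¹ = (1/11) * [[0, -1], [11, 15]].
Dividing each entry by 11 and reducing:
X⁻¹ =
[        0     -1/11 ]
[        1     15/11 ]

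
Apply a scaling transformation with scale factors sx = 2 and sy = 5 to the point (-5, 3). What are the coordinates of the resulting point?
(-10, 15)

Scaling matrix:
[[2, 0], [0, 5]]
Result: (-5 × 2, 3 × 5) = (-10, 15)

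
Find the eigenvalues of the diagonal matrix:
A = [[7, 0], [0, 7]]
λ₁ = 7, λ₂ = 7

The characteristic polynomial of A is det(A - λI) = (7 - λ)(7 - λ) = 0.
The roots are λ = 7 and λ = 7, so the eigenvalues are the diagonal entries.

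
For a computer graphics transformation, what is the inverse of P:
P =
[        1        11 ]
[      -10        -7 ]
det(P) = 103
P⁻¹ =
[   -7/103   -11/103 ]
[   10/103     1/103 ]

For a 2×2 matrix P = [[a, b], [c, d]] with det(P) ≠ 0, P⁻¹ = (1/det(P)) * [[d, -b], [-c, a]].
det(P) = (1)*(-7) - (11)*(-10) = -7 + 110 = 103.
P⁻¹ = (1/103) * [[-7, -11], [10, 1]].
Dividing each entry by 103 and reducing:
P⁻¹ =
[   -7/103   -11/103 ]
[   10/103     1/103 ]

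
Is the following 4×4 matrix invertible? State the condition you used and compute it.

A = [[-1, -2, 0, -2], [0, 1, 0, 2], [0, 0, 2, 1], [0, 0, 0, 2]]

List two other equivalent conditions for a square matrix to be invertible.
Yes, invertible; det(A) = -4 ≠ 0. Equivalent conditions: rank(A) = 4; Ax = 0 has only the trivial solution; 0 is not an eigenvalue; the columns of A are linearly independent.

To check invertibility, compute det(A).
The given matrix is triangular, so det(A) equals the product of its diagonal entries = -4 ≠ 0.
Since det(A) ≠ 0, A is invertible.
Equivalent conditions for a square matrix A to be invertible:
- rank(A) = 4 (full rank).
- The homogeneous system Ax = 0 has only the trivial solution x = 0.
- 0 is not an eigenvalue of A.
- The columns (equivalently rows) of A are linearly independent.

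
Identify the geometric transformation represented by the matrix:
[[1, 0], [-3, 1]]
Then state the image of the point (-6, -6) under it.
vertical shear with factor -3; image of (-6, -6) is (-6, 12)

The matrix [[1, 0], [k, 1]] sends (x, y) to (x, -3x + y), leaving the x-coordinate fixed: a vertical shear.
The matrix [[1, 0], [-3, 1]] represents: vertical shear with factor -3.
Applying it to (-6, -6): [1·-6 + 0·-6, -3·-6 + 1·-6] = (-6, 12).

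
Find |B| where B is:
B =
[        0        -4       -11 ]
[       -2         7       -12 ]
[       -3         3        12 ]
det(B) = -405

Expand along row 0 (cofactor expansion): det(B) = a*(e*i - f*h) - b*(d*i - f*g) + c*(d*h - e*g), where the 3×3 is [[a, b, c], [d, e, f], [g, h, i]].
Minor M_00 = (7)*(12) - (-12)*(3) = 84 + 36 = 120.
Minor M_01 = (-2)*(12) - (-12)*(-3) = -24 - 36 = -60.
Minor M_02 = (-2)*(3) - (7)*(-3) = -6 + 21 = 15.
det(B) = (0)*(120) - (-4)*(-60) + (-11)*(15) = 0 - 240 - 165 = -405.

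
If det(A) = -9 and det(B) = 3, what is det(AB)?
-27

Use the multiplicative property of determinants: det(AB) = det(A)*det(B).
det(AB) = (-9)*(3) = -27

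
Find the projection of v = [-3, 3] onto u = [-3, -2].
[-9/13, -6/13]

The projection of v onto u is proj_u(v) = ((v·u) / (u·u)) · u.
v·u = (-3)*(-3) + (3)*(-2) = 3.
u·u = (-3)*(-3) + (-2)*(-2) = 13.
coefficient = 3 / 13 = 3/13.
proj_u(v) = 3/13 · [-3, -2] = [-9/13, -6/13].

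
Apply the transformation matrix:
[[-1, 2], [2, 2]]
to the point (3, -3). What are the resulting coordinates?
(-9, 0)

Matrix multiplication:
[[-1, 2], [2, 2]] × [3, -3]ᵀ
= [-1×3 + 2×-3, 2×3 + 2×-3]ᵀ
= [-9.0000, 0.0000]ᵀ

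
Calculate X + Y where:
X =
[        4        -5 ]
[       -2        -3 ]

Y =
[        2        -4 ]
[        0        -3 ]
X + Y =
[        6        -9 ]
[       -2        -6 ]

Matrix addition is elementwise: (X+Y)[i][j] = X[i][j] + Y[i][j].
  (X+Y)[0][0] = (4) + (2) = 6
  (X+Y)[0][1] = (-5) + (-4) = -9
  (X+Y)[1][0] = (-2) + (0) = -2
  (X+Y)[1][1] = (-3) + (-3) = -6
X + Y =
[        6        -9 ]
[       -2        -6 ]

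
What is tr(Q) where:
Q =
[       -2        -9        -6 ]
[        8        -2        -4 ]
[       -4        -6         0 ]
tr(Q) = -2 - 2 + 0 = -4

The trace of a square matrix is the sum of its diagonal entries.
Diagonal entries of Q: Q[0][0] = -2, Q[1][1] = -2, Q[2][2] = 0.
tr(Q) = -2 - 2 + 0 = -4.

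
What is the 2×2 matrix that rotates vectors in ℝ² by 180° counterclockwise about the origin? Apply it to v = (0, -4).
R = [[-1, 0], [0, -1]]; R·v = (0, 4)

A counterclockwise rotation by angle θ in ℝ² has matrix R(θ) = [[cos θ, -sin θ], [sin θ, cos θ]].
For θ = 180°: cos θ = -1, sin θ = 0.
R(180°) = [[-1, 0], [0, -1]].
R·v = [-1·0 + (0)·-4, 0·0 + -1·-4] = (0, 4).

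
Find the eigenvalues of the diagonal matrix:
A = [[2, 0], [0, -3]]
λ₁ = 2, λ₂ = -3

The characteristic polynomial of A is det(A - λI) = (2 - λ)(-3 - λ) = 0.
The roots are λ = 2 and λ = -3, so the eigenvalues are the diagonal entries.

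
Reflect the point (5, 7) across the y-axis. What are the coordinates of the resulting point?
(-5, 7)

Reflection across y-axis: (5, 7) → (-5, 7)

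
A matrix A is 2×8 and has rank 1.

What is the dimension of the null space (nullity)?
7

The rank-nullity theorem for an m×n matrix states:
rank(A) + nullity(A) = n (the number of columns).
Here n = 8 and rank(A) = 1, so nullity(A) = 8 - 1 = 7.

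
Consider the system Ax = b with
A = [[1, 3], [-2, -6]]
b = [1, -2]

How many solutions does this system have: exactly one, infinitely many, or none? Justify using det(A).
Infinitely many solutions

det(A) = (1)*(-6) - (3)*(-2) = 0, so A is singular (column 2 is 3 times column 1).
b = [1, -2] = 1 * column 1 of A, so b lies in the column space of A.
A singular matrix whose right-hand side is in its column space gives a 1-parameter family of solutions — infinitely many.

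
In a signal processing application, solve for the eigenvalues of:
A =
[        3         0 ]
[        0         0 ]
λ = 0, 3

Solve det(A - λI) = 0. For a 2×2 matrix the characteristic equation is λ² - (trace)λ + det = 0.
trace(A) = a + d = 3 + 0 = 3.
det(A) = a*d - b*c = (3)*(0) - (0)*(0) = 0 - 0 = 0.
Characteristic equation: λ² - (3)λ + (0) = 0.
Discriminant = (3)² - 4*(0) = 9 - 0 = 9.
λ = (3 ± √9) / 2 = (3 ± 3) / 2 = 0, 3.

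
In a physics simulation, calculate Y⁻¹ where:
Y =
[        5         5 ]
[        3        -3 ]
det(Y) = -30
Y⁻¹ =
[     1/10       1/6 ]
[     1/10      -1/6 ]

For a 2×2 matrix Y = [[a, b], [c, d]] with det(Y) ≠ 0, Y⁻¹ = (1/det(Y)) * [[d, -b], [-c, a]].
det(Y) = (5)*(-3) - (5)*(3) = -15 - 15 = -30.
Y⁻¹ = (1/-30) * [[-3, -5], [-3, 5]].
Dividing each entry by -30 and reducing:
Y⁻¹ =
[     1/10       1/6 ]
[     1/10      -1/6 ]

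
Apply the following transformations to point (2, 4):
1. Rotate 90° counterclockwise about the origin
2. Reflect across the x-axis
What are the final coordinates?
(-4, -2)

Step 1: Rotate 90° → (-4, 2)
Step 2: Reflect across the x-axis → (-4, -2)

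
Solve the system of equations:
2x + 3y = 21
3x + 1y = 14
x = 3, y = 5

Use elimination (row reduction):
Equation 1: 2x + 3y = 21.
Equation 2: 3x + 1y = 14.
Multiply Eq1 by 3 and Eq2 by 2: 6x + 9y = 63;  6x + 2y = 28.
Subtract: (-7)y = -35, so y = 5.
Back-substitute into Eq1: 2x + 3*(5) = 21, so x = 3.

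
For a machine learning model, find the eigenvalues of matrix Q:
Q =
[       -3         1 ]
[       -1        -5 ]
λ = -4, -4

Solve det(Q - λI) = 0. For a 2×2 matrix the characteristic equation is λ² - (trace)λ + det = 0.
trace(Q) = a + d = -3 - 5 = -8.
det(Q) = a*d - b*c = (-3)*(-5) - (1)*(-1) = 15 + 1 = 16.
Characteristic equation: λ² - (-8)λ + (16) = 0.
Discriminant = (-8)² - 4*(16) = 64 - 64 = 0.
λ = (-8 ± √0) / 2 = (-8 ± 0) / 2 = -4, -4.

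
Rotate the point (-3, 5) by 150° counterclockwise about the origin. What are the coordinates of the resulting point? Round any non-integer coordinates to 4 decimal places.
(0.0981, -5.8301)

Rotation matrix R(θ) = [[cos θ, -sin θ], [sin θ, cos θ]]; for θ = 150°:
R = [[-√3/2, -1/2], [1/2, -√3/2]]
Result: R × [-3, 5]ᵀ = [-√3/2·-3 + (-1/2)·5, 1/2·-3 + (-√3/2)·5]ᵀ = (0.0981, -5.8301)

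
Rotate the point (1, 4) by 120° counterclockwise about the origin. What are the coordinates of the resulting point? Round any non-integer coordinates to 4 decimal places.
(-3.9641, -1.1340)

Rotation matrix R(θ) = [[cos θ, -sin θ], [sin θ, cos θ]]; for θ = 120°:
R = [[-1/2, -√3/2], [√3/2, -1/2]]
Result: R × [1, 4]ᵀ = [-1/2·1 + (-√3/2)·4, √3/2·1 + (-1/2)·4]ᵀ = (-3.9641, -1.1340)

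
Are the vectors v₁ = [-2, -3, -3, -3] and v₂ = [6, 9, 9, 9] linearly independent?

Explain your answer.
No, linearly dependent (v₂ = -3·v₁)

Check whether there is a scalar k with v₂ = k·v₁.
Comparing components, k = -3 satisfies -3·[-2, -3, -3, -3] = [6, 9, 9, 9].
Since v₂ is a scalar multiple of v₁, the two vectors are linearly dependent.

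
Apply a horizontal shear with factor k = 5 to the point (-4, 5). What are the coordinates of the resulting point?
(21, 5)

Shear matrix for horizontal shear with factor k = 5:
[[1, 5], [0, 1]]
Result: (-4, 5) → (21, 5)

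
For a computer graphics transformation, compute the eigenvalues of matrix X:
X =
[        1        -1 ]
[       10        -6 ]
λ = -4, -1

Solve det(X - λI) = 0. For a 2×2 matrix the characteristic equation is λ² - (trace)λ + det = 0.
trace(X) = a + d = 1 - 6 = -5.
det(X) = a*d - b*c = (1)*(-6) - (-1)*(10) = -6 + 10 = 4.
Characteristic equation: λ² - (-5)λ + (4) = 0.
Discriminant = (-5)² - 4*(4) = 25 - 16 = 9.
λ = (-5 ± √9) / 2 = (-5 ± 3) / 2 = -4, -1.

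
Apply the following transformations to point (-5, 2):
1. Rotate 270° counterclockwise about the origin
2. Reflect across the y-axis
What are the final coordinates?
(-2, 5)

Step 1: Rotate 270° → (2, 5)
Step 2: Reflect across the y-axis → (-2, 5)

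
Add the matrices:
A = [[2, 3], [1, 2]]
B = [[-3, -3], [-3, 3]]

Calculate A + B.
[[-1, 0], [-2, 5]]

Add corresponding elements:
(2)+(-3)=-1
(3)+(-3)=0
(1)+(-3)=-2
(2)+(3)=5
A + B = [[-1, 0], [-2, 5]]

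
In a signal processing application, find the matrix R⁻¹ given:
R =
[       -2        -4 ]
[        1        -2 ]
det(R) = 8
R⁻¹ =
[     -1/4       1/2 ]
[     -1/8      -1/4 ]

For a 2×2 matrix R = [[a, b], [c, d]] with det(R) ≠ 0, R⁻¹ = (1/det(R)) * [[d, -b], [-c, a]].
det(R) = (-2)*(-2) - (-4)*(1) = 4 + 4 = 8.
R⁻¹ = (1/8) * [[-2, 4], [-1, -2]].
Dividing each entry by 8 and reducing:
R⁻¹ =
[     -1/4       1/2 ]
[     -1/8      -1/4 ]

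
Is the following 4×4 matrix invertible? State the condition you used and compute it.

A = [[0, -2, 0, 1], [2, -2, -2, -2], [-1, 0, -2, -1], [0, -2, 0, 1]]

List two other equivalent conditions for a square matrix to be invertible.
No, not invertible; det(A) = 0 (two rows are equal, so the rows are linearly dependent). Equivalent conditions (failing for this A): rank(A) < 4; Ax = 0 has non-trivial solutions; 0 is an eigenvalue; the columns are linearly dependent.

To check invertibility, compute det(A).
In this matrix, row 0 and the last row are identical, so one row is a scalar multiple of another and the rows are linearly dependent.
A matrix with linearly dependent rows has det = 0 and is not invertible.
Equivalent failed conditions:
- rank(A) < 4.
- Ax = 0 has non-trivial solutions.
- 0 is an eigenvalue.
- The columns are linearly dependent.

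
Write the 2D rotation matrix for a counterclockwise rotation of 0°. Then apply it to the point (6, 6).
R = [[1, 0], [0, 1]]; R·(6, 6) = (6, 6)

Rotation matrix formula: R(θ) = [[cos θ, -sin θ], [sin θ, cos θ]]
For θ = 0°:
cos(0°) = 1
sin(0°) = 0
R = [[1, 0], [0, 1]]
Apply to (6, 6): [1·6 + (0)·6, 0·6 + 1·6] = (6, 6)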